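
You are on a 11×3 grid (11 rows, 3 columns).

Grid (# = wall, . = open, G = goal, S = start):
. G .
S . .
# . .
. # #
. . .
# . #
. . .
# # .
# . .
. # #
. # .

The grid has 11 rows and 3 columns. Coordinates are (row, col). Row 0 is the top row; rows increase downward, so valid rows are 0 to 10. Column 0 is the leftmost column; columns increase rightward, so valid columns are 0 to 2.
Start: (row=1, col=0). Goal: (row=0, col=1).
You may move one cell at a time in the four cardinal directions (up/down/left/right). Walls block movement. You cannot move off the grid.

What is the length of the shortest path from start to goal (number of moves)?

BFS from (row=1, col=0) until reaching (row=0, col=1):
  Distance 0: (row=1, col=0)
  Distance 1: (row=0, col=0), (row=1, col=1)
  Distance 2: (row=0, col=1), (row=1, col=2), (row=2, col=1)  <- goal reached here
One shortest path (2 moves): (row=1, col=0) -> (row=1, col=1) -> (row=0, col=1)

Answer: Shortest path length: 2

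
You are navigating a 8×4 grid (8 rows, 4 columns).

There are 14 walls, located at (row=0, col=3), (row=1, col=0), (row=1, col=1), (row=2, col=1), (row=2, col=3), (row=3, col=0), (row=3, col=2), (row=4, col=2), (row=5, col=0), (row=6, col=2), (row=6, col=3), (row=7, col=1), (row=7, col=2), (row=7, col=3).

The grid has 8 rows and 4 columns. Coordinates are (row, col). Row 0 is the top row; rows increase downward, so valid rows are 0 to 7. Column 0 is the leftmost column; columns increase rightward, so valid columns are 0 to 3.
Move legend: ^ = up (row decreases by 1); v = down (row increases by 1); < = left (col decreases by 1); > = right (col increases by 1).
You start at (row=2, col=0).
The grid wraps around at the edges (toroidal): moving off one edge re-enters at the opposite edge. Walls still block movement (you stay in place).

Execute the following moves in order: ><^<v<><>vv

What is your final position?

Start: (row=2, col=0)
  > (right): blocked, stay at (row=2, col=0)
  < (left): blocked, stay at (row=2, col=0)
  ^ (up): blocked, stay at (row=2, col=0)
  < (left): blocked, stay at (row=2, col=0)
  v (down): blocked, stay at (row=2, col=0)
  < (left): blocked, stay at (row=2, col=0)
  > (right): blocked, stay at (row=2, col=0)
  < (left): blocked, stay at (row=2, col=0)
  > (right): blocked, stay at (row=2, col=0)
  v (down): blocked, stay at (row=2, col=0)
  v (down): blocked, stay at (row=2, col=0)
Final: (row=2, col=0)

Answer: Final position: (row=2, col=0)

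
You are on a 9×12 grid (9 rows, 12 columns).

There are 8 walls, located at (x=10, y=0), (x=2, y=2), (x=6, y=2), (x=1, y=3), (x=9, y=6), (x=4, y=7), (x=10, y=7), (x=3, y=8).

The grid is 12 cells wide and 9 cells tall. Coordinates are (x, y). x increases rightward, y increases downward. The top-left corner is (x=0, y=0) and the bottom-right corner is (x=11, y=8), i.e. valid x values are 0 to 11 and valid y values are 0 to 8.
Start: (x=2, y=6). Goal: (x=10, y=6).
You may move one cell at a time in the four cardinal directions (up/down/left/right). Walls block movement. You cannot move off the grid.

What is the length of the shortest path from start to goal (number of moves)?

Answer: Shortest path length: 10

Derivation:
BFS from (x=2, y=6) until reaching (x=10, y=6):
  Distance 0: (x=2, y=6)
  Distance 1: (x=2, y=5), (x=1, y=6), (x=3, y=6), (x=2, y=7)
  Distance 2: (x=2, y=4), (x=1, y=5), (x=3, y=5), (x=0, y=6), (x=4, y=6), (x=1, y=7), (x=3, y=7), (x=2, y=8)
  Distance 3: (x=2, y=3), (x=1, y=4), (x=3, y=4), (x=0, y=5), (x=4, y=5), (x=5, y=6), (x=0, y=7), (x=1, y=8)
  Distance 4: (x=3, y=3), (x=0, y=4), (x=4, y=4), (x=5, y=5), (x=6, y=6), (x=5, y=7), (x=0, y=8)
  Distance 5: (x=3, y=2), (x=0, y=3), (x=4, y=3), (x=5, y=4), (x=6, y=5), (x=7, y=6), (x=6, y=7), (x=5, y=8)
  Distance 6: (x=3, y=1), (x=0, y=2), (x=4, y=2), (x=5, y=3), (x=6, y=4), (x=7, y=5), (x=8, y=6), (x=7, y=7), (x=4, y=8), (x=6, y=8)
  Distance 7: (x=3, y=0), (x=0, y=1), (x=2, y=1), (x=4, y=1), (x=1, y=2), (x=5, y=2), (x=6, y=3), (x=7, y=4), (x=8, y=5), (x=8, y=7), (x=7, y=8)
  Distance 8: (x=0, y=0), (x=2, y=0), (x=4, y=0), (x=1, y=1), (x=5, y=1), (x=7, y=3), (x=8, y=4), (x=9, y=5), (x=9, y=7), (x=8, y=8)
  Distance 9: (x=1, y=0), (x=5, y=0), (x=6, y=1), (x=7, y=2), (x=8, y=3), (x=9, y=4), (x=10, y=5), (x=9, y=8)
  Distance 10: (x=6, y=0), (x=7, y=1), (x=8, y=2), (x=9, y=3), (x=10, y=4), (x=11, y=5), (x=10, y=6), (x=10, y=8)  <- goal reached here
One shortest path (10 moves): (x=2, y=6) -> (x=3, y=6) -> (x=4, y=6) -> (x=5, y=6) -> (x=6, y=6) -> (x=7, y=6) -> (x=8, y=6) -> (x=8, y=5) -> (x=9, y=5) -> (x=10, y=5) -> (x=10, y=6)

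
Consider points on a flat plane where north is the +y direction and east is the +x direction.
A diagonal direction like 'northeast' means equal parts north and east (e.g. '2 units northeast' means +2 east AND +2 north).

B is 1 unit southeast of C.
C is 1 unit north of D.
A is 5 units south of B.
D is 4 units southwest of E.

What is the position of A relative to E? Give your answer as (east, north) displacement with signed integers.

Answer: A is at (east=-3, north=-9) relative to E.

Derivation:
Place E at the origin (east=0, north=0).
  D is 4 units southwest of E: delta (east=-4, north=-4); D at (east=-4, north=-4).
  C is 1 unit north of D: delta (east=+0, north=+1); C at (east=-4, north=-3).
  B is 1 unit southeast of C: delta (east=+1, north=-1); B at (east=-3, north=-4).
  A is 5 units south of B: delta (east=+0, north=-5); A at (east=-3, north=-9).
Therefore A relative to E: (east=-3, north=-9).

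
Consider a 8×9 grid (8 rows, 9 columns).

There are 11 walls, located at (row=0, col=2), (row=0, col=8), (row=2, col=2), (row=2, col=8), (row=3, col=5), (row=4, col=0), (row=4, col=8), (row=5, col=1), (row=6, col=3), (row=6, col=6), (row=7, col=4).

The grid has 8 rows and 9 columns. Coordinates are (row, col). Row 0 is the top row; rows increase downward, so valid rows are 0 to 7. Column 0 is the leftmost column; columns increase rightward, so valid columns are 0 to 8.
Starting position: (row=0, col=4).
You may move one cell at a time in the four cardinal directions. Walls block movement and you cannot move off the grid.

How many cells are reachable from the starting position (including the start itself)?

BFS flood-fill from (row=0, col=4):
  Distance 0: (row=0, col=4)
  Distance 1: (row=0, col=3), (row=0, col=5), (row=1, col=4)
  Distance 2: (row=0, col=6), (row=1, col=3), (row=1, col=5), (row=2, col=4)
  Distance 3: (row=0, col=7), (row=1, col=2), (row=1, col=6), (row=2, col=3), (row=2, col=5), (row=3, col=4)
  Distance 4: (row=1, col=1), (row=1, col=7), (row=2, col=6), (row=3, col=3), (row=4, col=4)
  Distance 5: (row=0, col=1), (row=1, col=0), (row=1, col=8), (row=2, col=1), (row=2, col=7), (row=3, col=2), (row=3, col=6), (row=4, col=3), (row=4, col=5), (row=5, col=4)
  Distance 6: (row=0, col=0), (row=2, col=0), (row=3, col=1), (row=3, col=7), (row=4, col=2), (row=4, col=6), (row=5, col=3), (row=5, col=5), (row=6, col=4)
  Distance 7: (row=3, col=0), (row=3, col=8), (row=4, col=1), (row=4, col=7), (row=5, col=2), (row=5, col=6), (row=6, col=5)
  Distance 8: (row=5, col=7), (row=6, col=2), (row=7, col=5)
  Distance 9: (row=5, col=8), (row=6, col=1), (row=6, col=7), (row=7, col=2), (row=7, col=6)
  Distance 10: (row=6, col=0), (row=6, col=8), (row=7, col=1), (row=7, col=3), (row=7, col=7)
  Distance 11: (row=5, col=0), (row=7, col=0), (row=7, col=8)
Total reachable: 61 (grid has 61 open cells total)

Answer: Reachable cells: 61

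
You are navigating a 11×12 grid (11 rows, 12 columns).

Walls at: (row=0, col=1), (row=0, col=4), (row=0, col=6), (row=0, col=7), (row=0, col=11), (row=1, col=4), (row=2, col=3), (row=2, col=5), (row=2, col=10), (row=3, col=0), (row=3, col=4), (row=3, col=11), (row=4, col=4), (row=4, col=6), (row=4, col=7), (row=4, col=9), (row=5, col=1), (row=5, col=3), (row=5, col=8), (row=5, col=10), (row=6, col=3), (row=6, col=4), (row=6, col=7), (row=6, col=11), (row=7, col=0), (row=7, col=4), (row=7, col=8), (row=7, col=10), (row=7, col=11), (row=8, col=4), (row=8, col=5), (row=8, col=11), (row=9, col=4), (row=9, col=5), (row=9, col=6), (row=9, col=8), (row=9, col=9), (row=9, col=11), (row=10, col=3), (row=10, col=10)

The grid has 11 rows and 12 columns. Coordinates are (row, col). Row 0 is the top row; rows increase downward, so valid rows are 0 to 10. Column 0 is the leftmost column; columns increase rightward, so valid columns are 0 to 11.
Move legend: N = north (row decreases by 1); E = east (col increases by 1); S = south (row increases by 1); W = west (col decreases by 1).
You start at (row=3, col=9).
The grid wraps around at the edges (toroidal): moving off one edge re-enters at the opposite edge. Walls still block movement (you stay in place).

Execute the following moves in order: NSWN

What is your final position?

Start: (row=3, col=9)
  N (north): (row=3, col=9) -> (row=2, col=9)
  S (south): (row=2, col=9) -> (row=3, col=9)
  W (west): (row=3, col=9) -> (row=3, col=8)
  N (north): (row=3, col=8) -> (row=2, col=8)
Final: (row=2, col=8)

Answer: Final position: (row=2, col=8)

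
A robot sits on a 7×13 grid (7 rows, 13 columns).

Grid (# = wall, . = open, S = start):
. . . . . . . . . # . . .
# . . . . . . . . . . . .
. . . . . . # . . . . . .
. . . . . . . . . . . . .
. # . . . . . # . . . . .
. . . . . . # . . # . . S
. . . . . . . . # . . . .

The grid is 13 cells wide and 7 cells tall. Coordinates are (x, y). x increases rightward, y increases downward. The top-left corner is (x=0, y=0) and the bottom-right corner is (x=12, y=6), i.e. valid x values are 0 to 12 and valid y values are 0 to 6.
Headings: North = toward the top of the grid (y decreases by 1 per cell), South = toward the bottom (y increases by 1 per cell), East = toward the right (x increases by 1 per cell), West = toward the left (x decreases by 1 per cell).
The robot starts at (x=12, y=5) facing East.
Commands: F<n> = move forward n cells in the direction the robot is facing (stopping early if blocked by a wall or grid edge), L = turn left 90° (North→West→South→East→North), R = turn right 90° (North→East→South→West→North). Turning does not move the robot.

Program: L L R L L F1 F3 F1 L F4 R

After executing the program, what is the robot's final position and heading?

Answer: Final position: (x=12, y=6), facing South

Derivation:
Start: (x=12, y=5), facing East
  L: turn left, now facing North
  L: turn left, now facing West
  R: turn right, now facing North
  L: turn left, now facing West
  L: turn left, now facing South
  F1: move forward 1, now at (x=12, y=6)
  F3: move forward 0/3 (blocked), now at (x=12, y=6)
  F1: move forward 0/1 (blocked), now at (x=12, y=6)
  L: turn left, now facing East
  F4: move forward 0/4 (blocked), now at (x=12, y=6)
  R: turn right, now facing South
Final: (x=12, y=6), facing South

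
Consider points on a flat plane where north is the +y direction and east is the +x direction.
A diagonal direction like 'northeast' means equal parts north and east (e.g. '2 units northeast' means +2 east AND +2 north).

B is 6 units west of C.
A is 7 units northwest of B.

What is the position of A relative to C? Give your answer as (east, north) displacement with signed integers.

Place C at the origin (east=0, north=0).
  B is 6 units west of C: delta (east=-6, north=+0); B at (east=-6, north=0).
  A is 7 units northwest of B: delta (east=-7, north=+7); A at (east=-13, north=7).
Therefore A relative to C: (east=-13, north=7).

Answer: A is at (east=-13, north=7) relative to C.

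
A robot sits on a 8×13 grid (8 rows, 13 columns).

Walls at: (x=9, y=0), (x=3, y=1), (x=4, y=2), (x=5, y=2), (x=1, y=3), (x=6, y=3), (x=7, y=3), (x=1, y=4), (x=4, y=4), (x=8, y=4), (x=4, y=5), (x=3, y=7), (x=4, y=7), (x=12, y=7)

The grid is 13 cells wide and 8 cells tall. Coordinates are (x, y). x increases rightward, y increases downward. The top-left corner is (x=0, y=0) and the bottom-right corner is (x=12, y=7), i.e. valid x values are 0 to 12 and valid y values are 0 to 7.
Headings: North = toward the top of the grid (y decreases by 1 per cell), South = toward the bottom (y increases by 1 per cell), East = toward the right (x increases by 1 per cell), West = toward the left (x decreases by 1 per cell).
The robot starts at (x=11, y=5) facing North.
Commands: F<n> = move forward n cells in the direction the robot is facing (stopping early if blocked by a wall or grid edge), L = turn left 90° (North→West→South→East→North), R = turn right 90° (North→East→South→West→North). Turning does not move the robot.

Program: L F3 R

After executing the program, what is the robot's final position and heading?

Start: (x=11, y=5), facing North
  L: turn left, now facing West
  F3: move forward 3, now at (x=8, y=5)
  R: turn right, now facing North
Final: (x=8, y=5), facing North

Answer: Final position: (x=8, y=5), facing North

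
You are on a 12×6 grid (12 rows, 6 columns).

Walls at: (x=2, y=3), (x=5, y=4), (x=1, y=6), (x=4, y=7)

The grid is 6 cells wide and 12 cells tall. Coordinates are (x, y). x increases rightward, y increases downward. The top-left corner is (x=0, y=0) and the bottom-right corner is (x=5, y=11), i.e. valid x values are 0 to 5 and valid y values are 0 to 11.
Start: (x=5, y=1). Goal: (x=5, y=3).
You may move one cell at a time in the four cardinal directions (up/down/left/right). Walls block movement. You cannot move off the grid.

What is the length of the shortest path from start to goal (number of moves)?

Answer: Shortest path length: 2

Derivation:
BFS from (x=5, y=1) until reaching (x=5, y=3):
  Distance 0: (x=5, y=1)
  Distance 1: (x=5, y=0), (x=4, y=1), (x=5, y=2)
  Distance 2: (x=4, y=0), (x=3, y=1), (x=4, y=2), (x=5, y=3)  <- goal reached here
One shortest path (2 moves): (x=5, y=1) -> (x=5, y=2) -> (x=5, y=3)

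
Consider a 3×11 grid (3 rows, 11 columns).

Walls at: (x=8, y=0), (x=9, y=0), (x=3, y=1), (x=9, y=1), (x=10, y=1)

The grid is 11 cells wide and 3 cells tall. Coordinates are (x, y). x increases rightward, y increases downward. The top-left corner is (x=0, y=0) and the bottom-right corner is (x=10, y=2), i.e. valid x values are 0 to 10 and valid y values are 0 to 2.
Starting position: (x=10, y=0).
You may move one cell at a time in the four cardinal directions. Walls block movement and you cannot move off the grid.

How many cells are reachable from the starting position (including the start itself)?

Answer: Reachable cells: 1

Derivation:
BFS flood-fill from (x=10, y=0):
  Distance 0: (x=10, y=0)
Total reachable: 1 (grid has 28 open cells total)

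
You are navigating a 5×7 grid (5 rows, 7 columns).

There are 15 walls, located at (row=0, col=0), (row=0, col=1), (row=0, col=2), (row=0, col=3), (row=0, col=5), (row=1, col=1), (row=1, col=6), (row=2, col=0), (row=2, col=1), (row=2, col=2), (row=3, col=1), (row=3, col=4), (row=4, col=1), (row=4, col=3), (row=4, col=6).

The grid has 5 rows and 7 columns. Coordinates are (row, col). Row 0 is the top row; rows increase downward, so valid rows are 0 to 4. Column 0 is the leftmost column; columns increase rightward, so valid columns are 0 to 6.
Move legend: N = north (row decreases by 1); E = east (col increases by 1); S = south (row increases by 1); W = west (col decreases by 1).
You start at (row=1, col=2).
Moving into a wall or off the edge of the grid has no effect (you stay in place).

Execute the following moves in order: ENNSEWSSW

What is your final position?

Start: (row=1, col=2)
  E (east): (row=1, col=2) -> (row=1, col=3)
  N (north): blocked, stay at (row=1, col=3)
  N (north): blocked, stay at (row=1, col=3)
  S (south): (row=1, col=3) -> (row=2, col=3)
  E (east): (row=2, col=3) -> (row=2, col=4)
  W (west): (row=2, col=4) -> (row=2, col=3)
  S (south): (row=2, col=3) -> (row=3, col=3)
  S (south): blocked, stay at (row=3, col=3)
  W (west): (row=3, col=3) -> (row=3, col=2)
Final: (row=3, col=2)

Answer: Final position: (row=3, col=2)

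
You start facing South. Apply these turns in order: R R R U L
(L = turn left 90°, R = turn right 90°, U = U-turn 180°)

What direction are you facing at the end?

Answer: Final heading: South

Derivation:
Start: South
  R (right (90° clockwise)) -> West
  R (right (90° clockwise)) -> North
  R (right (90° clockwise)) -> East
  U (U-turn (180°)) -> West
  L (left (90° counter-clockwise)) -> South
Final: South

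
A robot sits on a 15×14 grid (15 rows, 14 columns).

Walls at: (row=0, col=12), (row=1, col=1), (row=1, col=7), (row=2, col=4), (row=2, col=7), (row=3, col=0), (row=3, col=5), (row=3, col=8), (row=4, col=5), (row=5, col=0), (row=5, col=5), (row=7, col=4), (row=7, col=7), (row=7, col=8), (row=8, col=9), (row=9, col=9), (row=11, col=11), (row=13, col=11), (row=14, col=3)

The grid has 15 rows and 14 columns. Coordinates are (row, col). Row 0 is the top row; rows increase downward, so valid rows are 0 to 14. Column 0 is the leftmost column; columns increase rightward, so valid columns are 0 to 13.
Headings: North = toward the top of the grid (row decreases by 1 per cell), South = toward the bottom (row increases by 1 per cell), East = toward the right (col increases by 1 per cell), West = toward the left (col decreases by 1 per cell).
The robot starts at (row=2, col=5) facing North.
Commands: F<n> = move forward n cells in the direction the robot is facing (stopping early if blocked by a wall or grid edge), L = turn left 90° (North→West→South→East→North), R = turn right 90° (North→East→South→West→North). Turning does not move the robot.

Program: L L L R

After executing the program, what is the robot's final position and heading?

Answer: Final position: (row=2, col=5), facing South

Derivation:
Start: (row=2, col=5), facing North
  L: turn left, now facing West
  L: turn left, now facing South
  L: turn left, now facing East
  R: turn right, now facing South
Final: (row=2, col=5), facing South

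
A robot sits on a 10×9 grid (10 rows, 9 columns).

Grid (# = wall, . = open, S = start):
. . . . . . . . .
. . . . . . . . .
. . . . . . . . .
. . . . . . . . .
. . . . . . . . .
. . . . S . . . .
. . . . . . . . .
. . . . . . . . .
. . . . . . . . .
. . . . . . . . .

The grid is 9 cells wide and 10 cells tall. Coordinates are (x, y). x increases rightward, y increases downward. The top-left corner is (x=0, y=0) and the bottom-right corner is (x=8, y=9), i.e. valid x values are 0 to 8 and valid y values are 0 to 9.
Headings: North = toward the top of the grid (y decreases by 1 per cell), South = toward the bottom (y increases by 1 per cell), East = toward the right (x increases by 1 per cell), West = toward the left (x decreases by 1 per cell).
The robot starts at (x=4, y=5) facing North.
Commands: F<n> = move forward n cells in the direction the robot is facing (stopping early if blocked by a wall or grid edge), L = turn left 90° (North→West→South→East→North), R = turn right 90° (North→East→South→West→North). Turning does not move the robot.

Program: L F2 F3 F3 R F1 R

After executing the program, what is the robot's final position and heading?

Answer: Final position: (x=0, y=4), facing East

Derivation:
Start: (x=4, y=5), facing North
  L: turn left, now facing West
  F2: move forward 2, now at (x=2, y=5)
  F3: move forward 2/3 (blocked), now at (x=0, y=5)
  F3: move forward 0/3 (blocked), now at (x=0, y=5)
  R: turn right, now facing North
  F1: move forward 1, now at (x=0, y=4)
  R: turn right, now facing East
Final: (x=0, y=4), facing East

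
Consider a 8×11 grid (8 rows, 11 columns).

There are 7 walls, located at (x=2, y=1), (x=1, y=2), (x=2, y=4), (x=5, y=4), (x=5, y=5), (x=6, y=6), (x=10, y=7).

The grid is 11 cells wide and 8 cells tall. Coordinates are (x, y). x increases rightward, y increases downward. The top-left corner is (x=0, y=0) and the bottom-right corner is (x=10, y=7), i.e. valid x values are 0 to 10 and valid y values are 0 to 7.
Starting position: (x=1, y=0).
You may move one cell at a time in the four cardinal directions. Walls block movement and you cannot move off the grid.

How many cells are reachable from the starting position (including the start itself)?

BFS flood-fill from (x=1, y=0):
  Distance 0: (x=1, y=0)
  Distance 1: (x=0, y=0), (x=2, y=0), (x=1, y=1)
  Distance 2: (x=3, y=0), (x=0, y=1)
  Distance 3: (x=4, y=0), (x=3, y=1), (x=0, y=2)
  Distance 4: (x=5, y=0), (x=4, y=1), (x=3, y=2), (x=0, y=3)
  Distance 5: (x=6, y=0), (x=5, y=1), (x=2, y=2), (x=4, y=2), (x=1, y=3), (x=3, y=3), (x=0, y=4)
  Distance 6: (x=7, y=0), (x=6, y=1), (x=5, y=2), (x=2, y=3), (x=4, y=3), (x=1, y=4), (x=3, y=4), (x=0, y=5)
  Distance 7: (x=8, y=0), (x=7, y=1), (x=6, y=2), (x=5, y=3), (x=4, y=4), (x=1, y=5), (x=3, y=5), (x=0, y=6)
  Distance 8: (x=9, y=0), (x=8, y=1), (x=7, y=2), (x=6, y=3), (x=2, y=5), (x=4, y=5), (x=1, y=6), (x=3, y=6), (x=0, y=7)
  Distance 9: (x=10, y=0), (x=9, y=1), (x=8, y=2), (x=7, y=3), (x=6, y=4), (x=2, y=6), (x=4, y=6), (x=1, y=7), (x=3, y=7)
  Distance 10: (x=10, y=1), (x=9, y=2), (x=8, y=3), (x=7, y=4), (x=6, y=5), (x=5, y=6), (x=2, y=7), (x=4, y=7)
  Distance 11: (x=10, y=2), (x=9, y=3), (x=8, y=4), (x=7, y=5), (x=5, y=7)
  Distance 12: (x=10, y=3), (x=9, y=4), (x=8, y=5), (x=7, y=6), (x=6, y=7)
  Distance 13: (x=10, y=4), (x=9, y=5), (x=8, y=6), (x=7, y=7)
  Distance 14: (x=10, y=5), (x=9, y=6), (x=8, y=7)
  Distance 15: (x=10, y=6), (x=9, y=7)
Total reachable: 81 (grid has 81 open cells total)

Answer: Reachable cells: 81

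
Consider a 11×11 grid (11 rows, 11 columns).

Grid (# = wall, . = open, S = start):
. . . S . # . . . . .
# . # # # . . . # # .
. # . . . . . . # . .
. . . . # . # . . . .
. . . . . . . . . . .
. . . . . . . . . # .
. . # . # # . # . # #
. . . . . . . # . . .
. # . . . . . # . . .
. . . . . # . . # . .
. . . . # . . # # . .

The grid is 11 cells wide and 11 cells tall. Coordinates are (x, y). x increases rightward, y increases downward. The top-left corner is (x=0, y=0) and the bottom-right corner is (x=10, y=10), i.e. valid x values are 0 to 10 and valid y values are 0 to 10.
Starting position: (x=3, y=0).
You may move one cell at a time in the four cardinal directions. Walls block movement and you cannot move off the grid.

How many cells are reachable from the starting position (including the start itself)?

BFS flood-fill from (x=3, y=0):
  Distance 0: (x=3, y=0)
  Distance 1: (x=2, y=0), (x=4, y=0)
  Distance 2: (x=1, y=0)
  Distance 3: (x=0, y=0), (x=1, y=1)
Total reachable: 6 (grid has 95 open cells total)

Answer: Reachable cells: 6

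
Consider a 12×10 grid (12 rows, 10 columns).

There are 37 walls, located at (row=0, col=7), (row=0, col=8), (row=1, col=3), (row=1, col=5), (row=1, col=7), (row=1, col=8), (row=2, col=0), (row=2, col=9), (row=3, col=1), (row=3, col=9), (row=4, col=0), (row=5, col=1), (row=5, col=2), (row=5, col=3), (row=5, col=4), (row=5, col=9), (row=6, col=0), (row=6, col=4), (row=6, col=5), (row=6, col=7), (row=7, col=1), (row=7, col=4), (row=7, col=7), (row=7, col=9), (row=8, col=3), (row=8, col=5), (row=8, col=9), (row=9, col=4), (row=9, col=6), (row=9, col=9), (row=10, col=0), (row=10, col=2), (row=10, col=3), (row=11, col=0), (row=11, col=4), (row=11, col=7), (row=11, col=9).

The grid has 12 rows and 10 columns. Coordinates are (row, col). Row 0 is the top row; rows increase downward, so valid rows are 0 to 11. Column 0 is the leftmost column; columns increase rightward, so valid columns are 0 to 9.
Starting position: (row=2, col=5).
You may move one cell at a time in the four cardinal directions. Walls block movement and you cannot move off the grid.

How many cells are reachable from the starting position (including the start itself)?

Answer: Reachable cells: 61

Derivation:
BFS flood-fill from (row=2, col=5):
  Distance 0: (row=2, col=5)
  Distance 1: (row=2, col=4), (row=2, col=6), (row=3, col=5)
  Distance 2: (row=1, col=4), (row=1, col=6), (row=2, col=3), (row=2, col=7), (row=3, col=4), (row=3, col=6), (row=4, col=5)
  Distance 3: (row=0, col=4), (row=0, col=6), (row=2, col=2), (row=2, col=8), (row=3, col=3), (row=3, col=7), (row=4, col=4), (row=4, col=6), (row=5, col=5)
  Distance 4: (row=0, col=3), (row=0, col=5), (row=1, col=2), (row=2, col=1), (row=3, col=2), (row=3, col=8), (row=4, col=3), (row=4, col=7), (row=5, col=6)
  Distance 5: (row=0, col=2), (row=1, col=1), (row=4, col=2), (row=4, col=8), (row=5, col=7), (row=6, col=6)
  Distance 6: (row=0, col=1), (row=1, col=0), (row=4, col=1), (row=4, col=9), (row=5, col=8), (row=7, col=6)
  Distance 7: (row=0, col=0), (row=6, col=8), (row=7, col=5), (row=8, col=6)
  Distance 8: (row=6, col=9), (row=7, col=8), (row=8, col=7)
  Distance 9: (row=8, col=8), (row=9, col=7)
  Distance 10: (row=9, col=8), (row=10, col=7)
  Distance 11: (row=10, col=6), (row=10, col=8)
  Distance 12: (row=10, col=5), (row=10, col=9), (row=11, col=6), (row=11, col=8)
  Distance 13: (row=9, col=5), (row=10, col=4), (row=11, col=5)
Total reachable: 61 (grid has 83 open cells total)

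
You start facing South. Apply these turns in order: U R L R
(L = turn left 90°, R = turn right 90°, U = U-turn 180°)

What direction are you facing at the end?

Answer: Final heading: East

Derivation:
Start: South
  U (U-turn (180°)) -> North
  R (right (90° clockwise)) -> East
  L (left (90° counter-clockwise)) -> North
  R (right (90° clockwise)) -> East
Final: East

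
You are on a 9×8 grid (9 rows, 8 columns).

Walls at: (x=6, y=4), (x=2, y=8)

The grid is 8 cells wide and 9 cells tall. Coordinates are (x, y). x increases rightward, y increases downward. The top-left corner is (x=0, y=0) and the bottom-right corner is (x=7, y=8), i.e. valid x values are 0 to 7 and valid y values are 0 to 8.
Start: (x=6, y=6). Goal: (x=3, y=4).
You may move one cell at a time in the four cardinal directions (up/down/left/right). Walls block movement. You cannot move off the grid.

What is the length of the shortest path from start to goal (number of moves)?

BFS from (x=6, y=6) until reaching (x=3, y=4):
  Distance 0: (x=6, y=6)
  Distance 1: (x=6, y=5), (x=5, y=6), (x=7, y=6), (x=6, y=7)
  Distance 2: (x=5, y=5), (x=7, y=5), (x=4, y=6), (x=5, y=7), (x=7, y=7), (x=6, y=8)
  Distance 3: (x=5, y=4), (x=7, y=4), (x=4, y=5), (x=3, y=6), (x=4, y=7), (x=5, y=8), (x=7, y=8)
  Distance 4: (x=5, y=3), (x=7, y=3), (x=4, y=4), (x=3, y=5), (x=2, y=6), (x=3, y=7), (x=4, y=8)
  Distance 5: (x=5, y=2), (x=7, y=2), (x=4, y=3), (x=6, y=3), (x=3, y=4), (x=2, y=5), (x=1, y=6), (x=2, y=7), (x=3, y=8)  <- goal reached here
One shortest path (5 moves): (x=6, y=6) -> (x=5, y=6) -> (x=4, y=6) -> (x=3, y=6) -> (x=3, y=5) -> (x=3, y=4)

Answer: Shortest path length: 5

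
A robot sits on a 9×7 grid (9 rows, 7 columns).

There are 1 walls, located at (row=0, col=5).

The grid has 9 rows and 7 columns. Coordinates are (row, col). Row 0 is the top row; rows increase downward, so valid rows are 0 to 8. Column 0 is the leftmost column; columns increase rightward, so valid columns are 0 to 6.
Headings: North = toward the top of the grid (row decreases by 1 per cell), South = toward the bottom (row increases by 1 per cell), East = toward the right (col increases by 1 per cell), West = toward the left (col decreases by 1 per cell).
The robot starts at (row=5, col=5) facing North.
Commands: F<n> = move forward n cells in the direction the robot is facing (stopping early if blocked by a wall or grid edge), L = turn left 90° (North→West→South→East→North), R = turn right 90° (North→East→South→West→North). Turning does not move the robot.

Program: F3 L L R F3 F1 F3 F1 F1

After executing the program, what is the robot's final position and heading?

Start: (row=5, col=5), facing North
  F3: move forward 3, now at (row=2, col=5)
  L: turn left, now facing West
  L: turn left, now facing South
  R: turn right, now facing West
  F3: move forward 3, now at (row=2, col=2)
  F1: move forward 1, now at (row=2, col=1)
  F3: move forward 1/3 (blocked), now at (row=2, col=0)
  F1: move forward 0/1 (blocked), now at (row=2, col=0)
  F1: move forward 0/1 (blocked), now at (row=2, col=0)
Final: (row=2, col=0), facing West

Answer: Final position: (row=2, col=0), facing West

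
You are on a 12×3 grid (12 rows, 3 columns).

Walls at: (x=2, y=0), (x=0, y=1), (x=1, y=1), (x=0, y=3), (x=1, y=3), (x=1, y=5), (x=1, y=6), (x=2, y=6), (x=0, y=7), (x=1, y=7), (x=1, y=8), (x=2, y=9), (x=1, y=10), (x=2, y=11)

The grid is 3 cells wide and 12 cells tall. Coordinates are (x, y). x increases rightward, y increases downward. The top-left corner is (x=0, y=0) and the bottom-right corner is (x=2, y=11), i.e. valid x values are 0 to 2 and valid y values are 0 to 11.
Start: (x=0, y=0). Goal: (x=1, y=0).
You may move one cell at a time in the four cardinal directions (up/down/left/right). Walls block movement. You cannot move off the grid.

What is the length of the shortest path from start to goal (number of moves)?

Answer: Shortest path length: 1

Derivation:
BFS from (x=0, y=0) until reaching (x=1, y=0):
  Distance 0: (x=0, y=0)
  Distance 1: (x=1, y=0)  <- goal reached here
One shortest path (1 moves): (x=0, y=0) -> (x=1, y=0)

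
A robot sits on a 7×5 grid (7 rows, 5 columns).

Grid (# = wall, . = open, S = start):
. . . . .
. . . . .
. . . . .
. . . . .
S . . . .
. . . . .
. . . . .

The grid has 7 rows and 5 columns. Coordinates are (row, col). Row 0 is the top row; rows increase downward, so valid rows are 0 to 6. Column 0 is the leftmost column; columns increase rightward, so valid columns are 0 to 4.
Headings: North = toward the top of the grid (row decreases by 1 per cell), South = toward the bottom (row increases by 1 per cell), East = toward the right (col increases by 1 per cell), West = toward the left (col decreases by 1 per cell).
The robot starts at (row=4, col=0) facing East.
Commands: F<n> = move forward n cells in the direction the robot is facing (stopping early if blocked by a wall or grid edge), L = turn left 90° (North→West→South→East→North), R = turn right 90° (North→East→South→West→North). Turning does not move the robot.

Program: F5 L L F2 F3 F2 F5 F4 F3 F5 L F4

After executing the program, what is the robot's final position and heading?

Answer: Final position: (row=6, col=0), facing South

Derivation:
Start: (row=4, col=0), facing East
  F5: move forward 4/5 (blocked), now at (row=4, col=4)
  L: turn left, now facing North
  L: turn left, now facing West
  F2: move forward 2, now at (row=4, col=2)
  F3: move forward 2/3 (blocked), now at (row=4, col=0)
  F2: move forward 0/2 (blocked), now at (row=4, col=0)
  F5: move forward 0/5 (blocked), now at (row=4, col=0)
  F4: move forward 0/4 (blocked), now at (row=4, col=0)
  F3: move forward 0/3 (blocked), now at (row=4, col=0)
  F5: move forward 0/5 (blocked), now at (row=4, col=0)
  L: turn left, now facing South
  F4: move forward 2/4 (blocked), now at (row=6, col=0)
Final: (row=6, col=0), facing South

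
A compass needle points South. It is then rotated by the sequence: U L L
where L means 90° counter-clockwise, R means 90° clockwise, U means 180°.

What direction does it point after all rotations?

Start: South
  U (U-turn (180°)) -> North
  L (left (90° counter-clockwise)) -> West
  L (left (90° counter-clockwise)) -> South
Final: South

Answer: Final heading: South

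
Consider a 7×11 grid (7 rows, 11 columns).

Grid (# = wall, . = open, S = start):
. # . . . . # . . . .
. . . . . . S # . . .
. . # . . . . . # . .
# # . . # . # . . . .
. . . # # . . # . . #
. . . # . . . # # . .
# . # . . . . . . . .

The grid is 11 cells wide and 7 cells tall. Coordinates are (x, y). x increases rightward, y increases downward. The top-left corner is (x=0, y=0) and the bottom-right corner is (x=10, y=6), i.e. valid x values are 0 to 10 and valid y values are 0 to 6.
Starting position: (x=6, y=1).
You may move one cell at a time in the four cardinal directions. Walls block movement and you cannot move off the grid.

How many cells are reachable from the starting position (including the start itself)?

Answer: Reachable cells: 59

Derivation:
BFS flood-fill from (x=6, y=1):
  Distance 0: (x=6, y=1)
  Distance 1: (x=5, y=1), (x=6, y=2)
  Distance 2: (x=5, y=0), (x=4, y=1), (x=5, y=2), (x=7, y=2)
  Distance 3: (x=4, y=0), (x=3, y=1), (x=4, y=2), (x=5, y=3), (x=7, y=3)
  Distance 4: (x=3, y=0), (x=2, y=1), (x=3, y=2), (x=8, y=3), (x=5, y=4)
  Distance 5: (x=2, y=0), (x=1, y=1), (x=3, y=3), (x=9, y=3), (x=6, y=4), (x=8, y=4), (x=5, y=5)
  Distance 6: (x=0, y=1), (x=1, y=2), (x=9, y=2), (x=2, y=3), (x=10, y=3), (x=9, y=4), (x=4, y=5), (x=6, y=5), (x=5, y=6)
  Distance 7: (x=0, y=0), (x=9, y=1), (x=0, y=2), (x=10, y=2), (x=2, y=4), (x=9, y=5), (x=4, y=6), (x=6, y=6)
  Distance 8: (x=9, y=0), (x=8, y=1), (x=10, y=1), (x=1, y=4), (x=2, y=5), (x=10, y=5), (x=3, y=6), (x=7, y=6), (x=9, y=6)
  Distance 9: (x=8, y=0), (x=10, y=0), (x=0, y=4), (x=1, y=5), (x=8, y=6), (x=10, y=6)
  Distance 10: (x=7, y=0), (x=0, y=5), (x=1, y=6)
Total reachable: 59 (grid has 59 open cells total)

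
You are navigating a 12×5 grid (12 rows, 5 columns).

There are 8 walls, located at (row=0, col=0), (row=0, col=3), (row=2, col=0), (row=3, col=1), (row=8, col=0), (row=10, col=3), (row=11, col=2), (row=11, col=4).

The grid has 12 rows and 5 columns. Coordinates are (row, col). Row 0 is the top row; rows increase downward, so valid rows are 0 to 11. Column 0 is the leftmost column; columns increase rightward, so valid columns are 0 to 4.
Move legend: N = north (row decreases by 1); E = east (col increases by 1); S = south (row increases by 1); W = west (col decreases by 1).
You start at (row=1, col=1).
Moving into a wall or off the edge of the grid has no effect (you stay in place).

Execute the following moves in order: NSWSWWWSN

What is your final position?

Start: (row=1, col=1)
  N (north): (row=1, col=1) -> (row=0, col=1)
  S (south): (row=0, col=1) -> (row=1, col=1)
  W (west): (row=1, col=1) -> (row=1, col=0)
  S (south): blocked, stay at (row=1, col=0)
  [×3]W (west): blocked, stay at (row=1, col=0)
  S (south): blocked, stay at (row=1, col=0)
  N (north): blocked, stay at (row=1, col=0)
Final: (row=1, col=0)

Answer: Final position: (row=1, col=0)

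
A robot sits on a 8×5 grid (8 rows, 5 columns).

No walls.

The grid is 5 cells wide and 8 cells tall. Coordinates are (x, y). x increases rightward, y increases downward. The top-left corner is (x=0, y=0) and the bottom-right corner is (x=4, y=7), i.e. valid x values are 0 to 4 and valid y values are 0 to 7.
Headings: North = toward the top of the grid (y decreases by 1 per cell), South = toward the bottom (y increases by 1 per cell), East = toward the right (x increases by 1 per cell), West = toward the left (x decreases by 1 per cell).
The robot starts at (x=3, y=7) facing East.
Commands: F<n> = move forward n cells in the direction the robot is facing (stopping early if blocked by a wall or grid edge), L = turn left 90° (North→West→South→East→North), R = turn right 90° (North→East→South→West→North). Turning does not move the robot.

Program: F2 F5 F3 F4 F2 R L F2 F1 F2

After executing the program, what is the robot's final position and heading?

Answer: Final position: (x=4, y=7), facing East

Derivation:
Start: (x=3, y=7), facing East
  F2: move forward 1/2 (blocked), now at (x=4, y=7)
  F5: move forward 0/5 (blocked), now at (x=4, y=7)
  F3: move forward 0/3 (blocked), now at (x=4, y=7)
  F4: move forward 0/4 (blocked), now at (x=4, y=7)
  F2: move forward 0/2 (blocked), now at (x=4, y=7)
  R: turn right, now facing South
  L: turn left, now facing East
  F2: move forward 0/2 (blocked), now at (x=4, y=7)
  F1: move forward 0/1 (blocked), now at (x=4, y=7)
  F2: move forward 0/2 (blocked), now at (x=4, y=7)
Final: (x=4, y=7), facing East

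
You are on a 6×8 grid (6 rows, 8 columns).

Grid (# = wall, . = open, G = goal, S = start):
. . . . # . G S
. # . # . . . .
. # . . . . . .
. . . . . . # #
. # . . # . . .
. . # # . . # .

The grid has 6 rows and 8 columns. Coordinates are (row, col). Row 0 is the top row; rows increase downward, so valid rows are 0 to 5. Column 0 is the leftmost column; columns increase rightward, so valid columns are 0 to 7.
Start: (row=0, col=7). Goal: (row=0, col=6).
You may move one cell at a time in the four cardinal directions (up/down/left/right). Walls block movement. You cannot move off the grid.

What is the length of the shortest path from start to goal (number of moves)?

BFS from (row=0, col=7) until reaching (row=0, col=6):
  Distance 0: (row=0, col=7)
  Distance 1: (row=0, col=6), (row=1, col=7)  <- goal reached here
One shortest path (1 moves): (row=0, col=7) -> (row=0, col=6)

Answer: Shortest path length: 1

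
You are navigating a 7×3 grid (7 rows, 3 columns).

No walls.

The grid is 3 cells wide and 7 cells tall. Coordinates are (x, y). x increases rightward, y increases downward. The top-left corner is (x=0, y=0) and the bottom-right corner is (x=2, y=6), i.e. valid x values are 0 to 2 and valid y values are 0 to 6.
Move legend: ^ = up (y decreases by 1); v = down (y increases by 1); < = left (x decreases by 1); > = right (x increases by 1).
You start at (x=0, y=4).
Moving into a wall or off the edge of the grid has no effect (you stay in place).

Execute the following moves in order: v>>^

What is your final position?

Start: (x=0, y=4)
  v (down): (x=0, y=4) -> (x=0, y=5)
  > (right): (x=0, y=5) -> (x=1, y=5)
  > (right): (x=1, y=5) -> (x=2, y=5)
  ^ (up): (x=2, y=5) -> (x=2, y=4)
Final: (x=2, y=4)

Answer: Final position: (x=2, y=4)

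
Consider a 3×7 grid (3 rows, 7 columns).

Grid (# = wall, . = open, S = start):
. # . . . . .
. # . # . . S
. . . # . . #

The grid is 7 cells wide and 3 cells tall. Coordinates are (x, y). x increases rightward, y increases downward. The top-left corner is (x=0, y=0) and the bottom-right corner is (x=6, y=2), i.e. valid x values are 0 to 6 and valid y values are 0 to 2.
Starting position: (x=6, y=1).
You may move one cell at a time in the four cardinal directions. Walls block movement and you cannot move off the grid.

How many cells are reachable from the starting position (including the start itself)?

Answer: Reachable cells: 16

Derivation:
BFS flood-fill from (x=6, y=1):
  Distance 0: (x=6, y=1)
  Distance 1: (x=6, y=0), (x=5, y=1)
  Distance 2: (x=5, y=0), (x=4, y=1), (x=5, y=2)
  Distance 3: (x=4, y=0), (x=4, y=2)
  Distance 4: (x=3, y=0)
  Distance 5: (x=2, y=0)
  Distance 6: (x=2, y=1)
  Distance 7: (x=2, y=2)
  Distance 8: (x=1, y=2)
  Distance 9: (x=0, y=2)
  Distance 10: (x=0, y=1)
  Distance 11: (x=0, y=0)
Total reachable: 16 (grid has 16 open cells total)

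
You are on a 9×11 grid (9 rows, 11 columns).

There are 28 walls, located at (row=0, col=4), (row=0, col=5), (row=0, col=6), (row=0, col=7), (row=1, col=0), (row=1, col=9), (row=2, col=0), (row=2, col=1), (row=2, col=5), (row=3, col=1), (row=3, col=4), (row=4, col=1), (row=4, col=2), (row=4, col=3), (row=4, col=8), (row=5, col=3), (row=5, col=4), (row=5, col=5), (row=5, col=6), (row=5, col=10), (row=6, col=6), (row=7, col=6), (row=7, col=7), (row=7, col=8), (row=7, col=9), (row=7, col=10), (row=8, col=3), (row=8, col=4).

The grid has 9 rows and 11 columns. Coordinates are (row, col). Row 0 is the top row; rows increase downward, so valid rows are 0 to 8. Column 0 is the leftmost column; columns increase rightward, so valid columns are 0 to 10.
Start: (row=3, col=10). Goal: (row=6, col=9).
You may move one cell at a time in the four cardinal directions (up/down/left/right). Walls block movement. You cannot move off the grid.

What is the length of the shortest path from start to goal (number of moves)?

Answer: Shortest path length: 4

Derivation:
BFS from (row=3, col=10) until reaching (row=6, col=9):
  Distance 0: (row=3, col=10)
  Distance 1: (row=2, col=10), (row=3, col=9), (row=4, col=10)
  Distance 2: (row=1, col=10), (row=2, col=9), (row=3, col=8), (row=4, col=9)
  Distance 3: (row=0, col=10), (row=2, col=8), (row=3, col=7), (row=5, col=9)
  Distance 4: (row=0, col=9), (row=1, col=8), (row=2, col=7), (row=3, col=6), (row=4, col=7), (row=5, col=8), (row=6, col=9)  <- goal reached here
One shortest path (4 moves): (row=3, col=10) -> (row=3, col=9) -> (row=4, col=9) -> (row=5, col=9) -> (row=6, col=9)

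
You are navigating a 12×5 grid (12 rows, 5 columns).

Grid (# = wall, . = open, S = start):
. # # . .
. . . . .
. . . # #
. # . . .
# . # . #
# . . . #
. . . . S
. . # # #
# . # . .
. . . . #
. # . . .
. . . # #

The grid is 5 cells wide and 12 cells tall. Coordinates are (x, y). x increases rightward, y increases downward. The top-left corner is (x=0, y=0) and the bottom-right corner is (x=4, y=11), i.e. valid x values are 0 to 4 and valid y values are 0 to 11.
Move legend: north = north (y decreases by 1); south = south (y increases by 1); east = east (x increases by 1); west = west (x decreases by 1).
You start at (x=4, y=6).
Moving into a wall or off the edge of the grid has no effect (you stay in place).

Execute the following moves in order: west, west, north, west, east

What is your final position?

Answer: Final position: (x=2, y=5)

Derivation:
Start: (x=4, y=6)
  west (west): (x=4, y=6) -> (x=3, y=6)
  west (west): (x=3, y=6) -> (x=2, y=6)
  north (north): (x=2, y=6) -> (x=2, y=5)
  west (west): (x=2, y=5) -> (x=1, y=5)
  east (east): (x=1, y=5) -> (x=2, y=5)
Final: (x=2, y=5)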